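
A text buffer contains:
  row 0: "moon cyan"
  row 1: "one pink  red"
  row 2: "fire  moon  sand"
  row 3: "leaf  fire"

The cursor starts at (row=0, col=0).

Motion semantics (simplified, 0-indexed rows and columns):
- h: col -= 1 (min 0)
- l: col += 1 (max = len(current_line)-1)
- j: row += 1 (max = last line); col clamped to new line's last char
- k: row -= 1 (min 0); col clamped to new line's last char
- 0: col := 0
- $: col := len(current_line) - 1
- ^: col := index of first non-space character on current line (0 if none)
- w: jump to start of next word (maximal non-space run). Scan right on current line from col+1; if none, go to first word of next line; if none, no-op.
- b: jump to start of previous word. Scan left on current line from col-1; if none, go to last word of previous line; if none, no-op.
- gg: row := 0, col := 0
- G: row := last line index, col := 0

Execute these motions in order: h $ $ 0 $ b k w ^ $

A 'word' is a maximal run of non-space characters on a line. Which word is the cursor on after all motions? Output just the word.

Answer: red

Derivation:
After 1 (h): row=0 col=0 char='m'
After 2 ($): row=0 col=8 char='n'
After 3 ($): row=0 col=8 char='n'
After 4 (0): row=0 col=0 char='m'
After 5 ($): row=0 col=8 char='n'
After 6 (b): row=0 col=5 char='c'
After 7 (k): row=0 col=5 char='c'
After 8 (w): row=1 col=0 char='o'
After 9 (^): row=1 col=0 char='o'
After 10 ($): row=1 col=12 char='d'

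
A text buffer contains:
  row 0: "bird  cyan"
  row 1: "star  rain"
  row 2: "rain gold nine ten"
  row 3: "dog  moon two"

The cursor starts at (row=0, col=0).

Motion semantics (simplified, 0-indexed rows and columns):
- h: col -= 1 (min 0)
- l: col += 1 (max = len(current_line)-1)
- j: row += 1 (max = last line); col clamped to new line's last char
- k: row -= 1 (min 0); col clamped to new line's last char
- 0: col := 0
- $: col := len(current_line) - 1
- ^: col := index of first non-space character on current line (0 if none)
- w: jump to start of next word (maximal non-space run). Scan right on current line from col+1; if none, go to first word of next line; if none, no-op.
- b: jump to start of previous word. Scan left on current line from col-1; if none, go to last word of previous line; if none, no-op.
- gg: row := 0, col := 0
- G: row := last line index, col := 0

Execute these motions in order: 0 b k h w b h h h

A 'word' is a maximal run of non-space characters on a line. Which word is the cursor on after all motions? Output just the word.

After 1 (0): row=0 col=0 char='b'
After 2 (b): row=0 col=0 char='b'
After 3 (k): row=0 col=0 char='b'
After 4 (h): row=0 col=0 char='b'
After 5 (w): row=0 col=6 char='c'
After 6 (b): row=0 col=0 char='b'
After 7 (h): row=0 col=0 char='b'
After 8 (h): row=0 col=0 char='b'
After 9 (h): row=0 col=0 char='b'

Answer: bird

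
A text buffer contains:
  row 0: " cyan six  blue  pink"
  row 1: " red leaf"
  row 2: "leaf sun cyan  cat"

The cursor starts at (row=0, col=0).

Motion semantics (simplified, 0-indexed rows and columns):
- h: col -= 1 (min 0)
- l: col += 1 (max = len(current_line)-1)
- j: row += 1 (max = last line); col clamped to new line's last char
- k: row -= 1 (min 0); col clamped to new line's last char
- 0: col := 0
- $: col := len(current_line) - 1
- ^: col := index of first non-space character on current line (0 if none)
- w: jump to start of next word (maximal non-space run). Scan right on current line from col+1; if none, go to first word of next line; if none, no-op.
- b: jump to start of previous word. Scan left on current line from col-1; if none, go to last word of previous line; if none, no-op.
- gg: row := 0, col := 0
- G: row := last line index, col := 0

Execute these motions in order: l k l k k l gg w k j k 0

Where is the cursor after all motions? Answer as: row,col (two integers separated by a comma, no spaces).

After 1 (l): row=0 col=1 char='c'
After 2 (k): row=0 col=1 char='c'
After 3 (l): row=0 col=2 char='y'
After 4 (k): row=0 col=2 char='y'
After 5 (k): row=0 col=2 char='y'
After 6 (l): row=0 col=3 char='a'
After 7 (gg): row=0 col=0 char='_'
After 8 (w): row=0 col=1 char='c'
After 9 (k): row=0 col=1 char='c'
After 10 (j): row=1 col=1 char='r'
After 11 (k): row=0 col=1 char='c'
After 12 (0): row=0 col=0 char='_'

Answer: 0,0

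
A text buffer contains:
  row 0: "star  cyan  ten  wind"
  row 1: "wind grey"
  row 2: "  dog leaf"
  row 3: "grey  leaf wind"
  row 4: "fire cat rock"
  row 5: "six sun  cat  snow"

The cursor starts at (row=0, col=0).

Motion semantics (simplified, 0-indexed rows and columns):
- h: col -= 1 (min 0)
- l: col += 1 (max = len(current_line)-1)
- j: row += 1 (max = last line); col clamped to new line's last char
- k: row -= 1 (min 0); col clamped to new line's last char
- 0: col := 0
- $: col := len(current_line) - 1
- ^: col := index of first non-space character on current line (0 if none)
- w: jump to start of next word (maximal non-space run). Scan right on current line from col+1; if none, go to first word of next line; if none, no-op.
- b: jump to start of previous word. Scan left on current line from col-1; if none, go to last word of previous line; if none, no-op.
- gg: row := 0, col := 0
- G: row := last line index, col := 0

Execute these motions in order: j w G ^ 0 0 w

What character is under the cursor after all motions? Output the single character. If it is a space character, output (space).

After 1 (j): row=1 col=0 char='w'
After 2 (w): row=1 col=5 char='g'
After 3 (G): row=5 col=0 char='s'
After 4 (^): row=5 col=0 char='s'
After 5 (0): row=5 col=0 char='s'
After 6 (0): row=5 col=0 char='s'
After 7 (w): row=5 col=4 char='s'

Answer: s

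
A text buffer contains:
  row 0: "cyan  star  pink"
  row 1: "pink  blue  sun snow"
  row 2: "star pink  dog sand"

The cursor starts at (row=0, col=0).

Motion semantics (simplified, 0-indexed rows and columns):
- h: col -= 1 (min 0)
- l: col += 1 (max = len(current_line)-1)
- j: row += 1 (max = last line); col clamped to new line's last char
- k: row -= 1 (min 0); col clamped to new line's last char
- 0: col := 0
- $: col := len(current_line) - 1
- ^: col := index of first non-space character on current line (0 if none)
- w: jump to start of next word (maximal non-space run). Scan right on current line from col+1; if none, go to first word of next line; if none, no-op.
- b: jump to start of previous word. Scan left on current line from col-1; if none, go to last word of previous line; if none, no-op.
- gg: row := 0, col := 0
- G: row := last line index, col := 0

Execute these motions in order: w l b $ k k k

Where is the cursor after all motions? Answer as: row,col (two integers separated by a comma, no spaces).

After 1 (w): row=0 col=6 char='s'
After 2 (l): row=0 col=7 char='t'
After 3 (b): row=0 col=6 char='s'
After 4 ($): row=0 col=15 char='k'
After 5 (k): row=0 col=15 char='k'
After 6 (k): row=0 col=15 char='k'
After 7 (k): row=0 col=15 char='k'

Answer: 0,15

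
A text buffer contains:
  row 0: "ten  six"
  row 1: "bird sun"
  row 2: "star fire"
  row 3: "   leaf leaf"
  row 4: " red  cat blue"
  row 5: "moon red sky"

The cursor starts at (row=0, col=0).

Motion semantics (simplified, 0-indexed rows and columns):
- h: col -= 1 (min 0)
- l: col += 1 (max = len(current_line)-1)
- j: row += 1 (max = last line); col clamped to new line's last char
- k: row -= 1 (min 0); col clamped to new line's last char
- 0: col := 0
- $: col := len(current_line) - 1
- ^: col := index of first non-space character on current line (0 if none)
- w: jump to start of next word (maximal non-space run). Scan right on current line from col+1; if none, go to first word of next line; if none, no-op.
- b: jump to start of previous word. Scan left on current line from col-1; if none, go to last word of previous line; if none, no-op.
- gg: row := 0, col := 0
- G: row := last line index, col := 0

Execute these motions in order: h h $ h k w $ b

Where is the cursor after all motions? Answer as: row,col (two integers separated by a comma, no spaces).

After 1 (h): row=0 col=0 char='t'
After 2 (h): row=0 col=0 char='t'
After 3 ($): row=0 col=7 char='x'
After 4 (h): row=0 col=6 char='i'
After 5 (k): row=0 col=6 char='i'
After 6 (w): row=1 col=0 char='b'
After 7 ($): row=1 col=7 char='n'
After 8 (b): row=1 col=5 char='s'

Answer: 1,5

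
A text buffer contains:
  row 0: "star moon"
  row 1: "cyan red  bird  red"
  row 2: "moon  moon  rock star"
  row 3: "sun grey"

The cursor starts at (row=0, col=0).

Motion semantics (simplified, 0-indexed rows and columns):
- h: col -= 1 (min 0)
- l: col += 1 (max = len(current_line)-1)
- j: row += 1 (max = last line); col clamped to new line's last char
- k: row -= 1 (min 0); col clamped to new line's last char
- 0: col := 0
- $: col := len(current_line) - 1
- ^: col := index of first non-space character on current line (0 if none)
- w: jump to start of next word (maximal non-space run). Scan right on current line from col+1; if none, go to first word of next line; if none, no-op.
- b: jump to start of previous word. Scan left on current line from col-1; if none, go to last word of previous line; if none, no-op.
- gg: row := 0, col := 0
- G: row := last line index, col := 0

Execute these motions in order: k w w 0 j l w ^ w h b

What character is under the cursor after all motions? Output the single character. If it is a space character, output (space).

Answer: m

Derivation:
After 1 (k): row=0 col=0 char='s'
After 2 (w): row=0 col=5 char='m'
After 3 (w): row=1 col=0 char='c'
After 4 (0): row=1 col=0 char='c'
After 5 (j): row=2 col=0 char='m'
After 6 (l): row=2 col=1 char='o'
After 7 (w): row=2 col=6 char='m'
After 8 (^): row=2 col=0 char='m'
After 9 (w): row=2 col=6 char='m'
After 10 (h): row=2 col=5 char='_'
After 11 (b): row=2 col=0 char='m'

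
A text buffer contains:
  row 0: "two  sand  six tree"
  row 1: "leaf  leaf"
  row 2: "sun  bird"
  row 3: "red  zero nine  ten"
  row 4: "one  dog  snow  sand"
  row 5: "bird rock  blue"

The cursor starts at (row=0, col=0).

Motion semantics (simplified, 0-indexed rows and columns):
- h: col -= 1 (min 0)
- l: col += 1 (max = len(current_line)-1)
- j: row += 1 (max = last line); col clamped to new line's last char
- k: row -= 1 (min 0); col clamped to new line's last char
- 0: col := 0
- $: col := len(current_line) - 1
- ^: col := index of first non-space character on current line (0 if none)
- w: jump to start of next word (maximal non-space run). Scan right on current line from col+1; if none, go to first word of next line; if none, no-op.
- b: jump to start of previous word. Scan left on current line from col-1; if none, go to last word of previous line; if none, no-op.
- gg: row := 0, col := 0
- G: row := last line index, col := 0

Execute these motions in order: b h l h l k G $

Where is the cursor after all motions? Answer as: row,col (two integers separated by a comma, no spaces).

After 1 (b): row=0 col=0 char='t'
After 2 (h): row=0 col=0 char='t'
After 3 (l): row=0 col=1 char='w'
After 4 (h): row=0 col=0 char='t'
After 5 (l): row=0 col=1 char='w'
After 6 (k): row=0 col=1 char='w'
After 7 (G): row=5 col=0 char='b'
After 8 ($): row=5 col=14 char='e'

Answer: 5,14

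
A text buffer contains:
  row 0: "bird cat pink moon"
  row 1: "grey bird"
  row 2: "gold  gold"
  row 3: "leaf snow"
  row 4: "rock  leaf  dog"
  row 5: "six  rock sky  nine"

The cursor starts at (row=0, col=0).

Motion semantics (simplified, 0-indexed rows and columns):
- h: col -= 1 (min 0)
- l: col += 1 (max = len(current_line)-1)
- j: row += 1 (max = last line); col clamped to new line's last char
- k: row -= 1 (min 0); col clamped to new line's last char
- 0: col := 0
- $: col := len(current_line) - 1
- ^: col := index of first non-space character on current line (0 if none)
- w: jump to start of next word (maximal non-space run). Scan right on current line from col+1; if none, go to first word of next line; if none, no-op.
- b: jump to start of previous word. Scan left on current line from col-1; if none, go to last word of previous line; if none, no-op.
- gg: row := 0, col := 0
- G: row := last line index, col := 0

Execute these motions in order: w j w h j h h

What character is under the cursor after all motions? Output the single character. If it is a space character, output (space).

Answer: l

Derivation:
After 1 (w): row=0 col=5 char='c'
After 2 (j): row=1 col=5 char='b'
After 3 (w): row=2 col=0 char='g'
After 4 (h): row=2 col=0 char='g'
After 5 (j): row=3 col=0 char='l'
After 6 (h): row=3 col=0 char='l'
After 7 (h): row=3 col=0 char='l'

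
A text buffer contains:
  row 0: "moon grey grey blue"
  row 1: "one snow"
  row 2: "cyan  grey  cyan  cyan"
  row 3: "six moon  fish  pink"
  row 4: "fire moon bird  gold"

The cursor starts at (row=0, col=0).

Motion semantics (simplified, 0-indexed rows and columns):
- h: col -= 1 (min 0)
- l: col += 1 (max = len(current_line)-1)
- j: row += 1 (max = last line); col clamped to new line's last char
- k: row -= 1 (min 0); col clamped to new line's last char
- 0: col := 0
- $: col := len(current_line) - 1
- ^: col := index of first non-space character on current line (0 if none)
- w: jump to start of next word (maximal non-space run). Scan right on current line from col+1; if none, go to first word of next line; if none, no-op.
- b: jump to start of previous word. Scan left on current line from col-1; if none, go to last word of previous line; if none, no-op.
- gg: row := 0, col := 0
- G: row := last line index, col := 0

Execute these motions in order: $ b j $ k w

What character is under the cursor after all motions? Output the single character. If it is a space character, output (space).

After 1 ($): row=0 col=18 char='e'
After 2 (b): row=0 col=15 char='b'
After 3 (j): row=1 col=7 char='w'
After 4 ($): row=1 col=7 char='w'
After 5 (k): row=0 col=7 char='e'
After 6 (w): row=0 col=10 char='g'

Answer: g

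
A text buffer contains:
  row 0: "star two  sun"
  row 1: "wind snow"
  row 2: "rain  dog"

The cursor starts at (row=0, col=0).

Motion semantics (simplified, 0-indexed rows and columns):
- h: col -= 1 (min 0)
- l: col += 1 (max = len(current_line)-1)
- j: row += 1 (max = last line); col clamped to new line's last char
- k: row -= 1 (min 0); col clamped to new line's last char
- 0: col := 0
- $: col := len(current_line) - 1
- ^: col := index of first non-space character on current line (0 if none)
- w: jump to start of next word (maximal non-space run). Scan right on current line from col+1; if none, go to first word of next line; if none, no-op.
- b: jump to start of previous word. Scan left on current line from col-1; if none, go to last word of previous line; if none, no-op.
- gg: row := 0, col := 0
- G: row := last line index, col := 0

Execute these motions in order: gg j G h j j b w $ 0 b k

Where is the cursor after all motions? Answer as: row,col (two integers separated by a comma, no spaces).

After 1 (gg): row=0 col=0 char='s'
After 2 (j): row=1 col=0 char='w'
After 3 (G): row=2 col=0 char='r'
After 4 (h): row=2 col=0 char='r'
After 5 (j): row=2 col=0 char='r'
After 6 (j): row=2 col=0 char='r'
After 7 (b): row=1 col=5 char='s'
After 8 (w): row=2 col=0 char='r'
After 9 ($): row=2 col=8 char='g'
After 10 (0): row=2 col=0 char='r'
After 11 (b): row=1 col=5 char='s'
After 12 (k): row=0 col=5 char='t'

Answer: 0,5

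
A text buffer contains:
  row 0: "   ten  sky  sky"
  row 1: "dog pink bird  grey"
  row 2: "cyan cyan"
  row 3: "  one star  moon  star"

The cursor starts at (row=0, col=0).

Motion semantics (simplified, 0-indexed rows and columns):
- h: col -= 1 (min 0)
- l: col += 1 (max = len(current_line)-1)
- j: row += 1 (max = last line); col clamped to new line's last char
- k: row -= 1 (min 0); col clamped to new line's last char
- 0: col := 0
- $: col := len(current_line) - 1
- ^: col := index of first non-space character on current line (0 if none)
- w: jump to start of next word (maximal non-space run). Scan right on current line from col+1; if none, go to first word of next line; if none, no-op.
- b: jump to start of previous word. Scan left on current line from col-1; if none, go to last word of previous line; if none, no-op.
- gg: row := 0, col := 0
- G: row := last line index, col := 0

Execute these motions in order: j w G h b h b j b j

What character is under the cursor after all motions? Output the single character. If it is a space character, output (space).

After 1 (j): row=1 col=0 char='d'
After 2 (w): row=1 col=4 char='p'
After 3 (G): row=3 col=0 char='_'
After 4 (h): row=3 col=0 char='_'
After 5 (b): row=2 col=5 char='c'
After 6 (h): row=2 col=4 char='_'
After 7 (b): row=2 col=0 char='c'
After 8 (j): row=3 col=0 char='_'
After 9 (b): row=2 col=5 char='c'
After 10 (j): row=3 col=5 char='_'

Answer: (space)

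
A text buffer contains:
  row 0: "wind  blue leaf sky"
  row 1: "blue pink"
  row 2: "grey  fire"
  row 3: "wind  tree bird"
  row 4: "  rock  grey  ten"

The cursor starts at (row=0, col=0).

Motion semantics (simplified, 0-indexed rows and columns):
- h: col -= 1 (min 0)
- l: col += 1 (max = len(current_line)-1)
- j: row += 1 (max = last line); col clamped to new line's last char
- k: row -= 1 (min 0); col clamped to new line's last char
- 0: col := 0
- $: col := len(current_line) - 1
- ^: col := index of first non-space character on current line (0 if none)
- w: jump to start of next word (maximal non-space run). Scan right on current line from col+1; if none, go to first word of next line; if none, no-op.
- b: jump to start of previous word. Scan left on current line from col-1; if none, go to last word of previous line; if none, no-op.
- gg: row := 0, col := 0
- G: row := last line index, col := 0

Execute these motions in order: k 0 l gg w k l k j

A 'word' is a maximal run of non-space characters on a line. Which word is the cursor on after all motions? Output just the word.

Answer: pink

Derivation:
After 1 (k): row=0 col=0 char='w'
After 2 (0): row=0 col=0 char='w'
After 3 (l): row=0 col=1 char='i'
After 4 (gg): row=0 col=0 char='w'
After 5 (w): row=0 col=6 char='b'
After 6 (k): row=0 col=6 char='b'
After 7 (l): row=0 col=7 char='l'
After 8 (k): row=0 col=7 char='l'
After 9 (j): row=1 col=7 char='n'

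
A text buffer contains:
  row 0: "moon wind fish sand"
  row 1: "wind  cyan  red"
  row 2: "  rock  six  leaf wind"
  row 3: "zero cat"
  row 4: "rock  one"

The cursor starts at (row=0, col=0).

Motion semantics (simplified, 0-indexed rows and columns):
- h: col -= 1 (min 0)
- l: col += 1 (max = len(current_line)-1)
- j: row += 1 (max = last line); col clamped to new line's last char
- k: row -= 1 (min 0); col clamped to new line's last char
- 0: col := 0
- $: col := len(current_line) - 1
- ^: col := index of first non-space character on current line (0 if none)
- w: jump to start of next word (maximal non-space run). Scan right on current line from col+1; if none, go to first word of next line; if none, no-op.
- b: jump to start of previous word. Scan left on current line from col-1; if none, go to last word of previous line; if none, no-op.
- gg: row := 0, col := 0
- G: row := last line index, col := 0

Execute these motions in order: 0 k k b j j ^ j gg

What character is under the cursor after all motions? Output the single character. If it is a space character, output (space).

Answer: m

Derivation:
After 1 (0): row=0 col=0 char='m'
After 2 (k): row=0 col=0 char='m'
After 3 (k): row=0 col=0 char='m'
After 4 (b): row=0 col=0 char='m'
After 5 (j): row=1 col=0 char='w'
After 6 (j): row=2 col=0 char='_'
After 7 (^): row=2 col=2 char='r'
After 8 (j): row=3 col=2 char='r'
After 9 (gg): row=0 col=0 char='m'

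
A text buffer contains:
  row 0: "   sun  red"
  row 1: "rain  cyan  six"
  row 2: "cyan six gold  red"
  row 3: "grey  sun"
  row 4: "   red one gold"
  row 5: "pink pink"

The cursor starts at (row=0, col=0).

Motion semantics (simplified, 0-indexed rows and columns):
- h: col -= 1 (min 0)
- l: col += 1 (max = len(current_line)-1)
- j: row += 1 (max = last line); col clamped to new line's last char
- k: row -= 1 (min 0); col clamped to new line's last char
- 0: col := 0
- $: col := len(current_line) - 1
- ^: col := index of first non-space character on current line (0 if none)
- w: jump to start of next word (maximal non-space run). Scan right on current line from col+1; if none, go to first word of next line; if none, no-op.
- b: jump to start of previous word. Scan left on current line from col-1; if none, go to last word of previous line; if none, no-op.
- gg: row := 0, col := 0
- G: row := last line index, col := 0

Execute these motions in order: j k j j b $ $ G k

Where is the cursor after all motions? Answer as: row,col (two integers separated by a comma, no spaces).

After 1 (j): row=1 col=0 char='r'
After 2 (k): row=0 col=0 char='_'
After 3 (j): row=1 col=0 char='r'
After 4 (j): row=2 col=0 char='c'
After 5 (b): row=1 col=12 char='s'
After 6 ($): row=1 col=14 char='x'
After 7 ($): row=1 col=14 char='x'
After 8 (G): row=5 col=0 char='p'
After 9 (k): row=4 col=0 char='_'

Answer: 4,0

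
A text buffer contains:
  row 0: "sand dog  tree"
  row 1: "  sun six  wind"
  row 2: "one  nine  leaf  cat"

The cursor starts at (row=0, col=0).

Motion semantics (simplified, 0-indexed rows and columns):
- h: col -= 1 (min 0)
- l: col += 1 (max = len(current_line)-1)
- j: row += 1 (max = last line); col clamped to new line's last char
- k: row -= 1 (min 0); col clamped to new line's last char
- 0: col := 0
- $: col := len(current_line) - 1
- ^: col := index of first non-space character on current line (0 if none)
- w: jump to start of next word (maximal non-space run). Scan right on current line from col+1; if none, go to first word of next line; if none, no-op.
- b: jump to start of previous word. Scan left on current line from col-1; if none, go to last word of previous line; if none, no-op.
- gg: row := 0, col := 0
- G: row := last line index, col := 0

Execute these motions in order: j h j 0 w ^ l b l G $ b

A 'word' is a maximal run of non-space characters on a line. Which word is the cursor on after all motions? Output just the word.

After 1 (j): row=1 col=0 char='_'
After 2 (h): row=1 col=0 char='_'
After 3 (j): row=2 col=0 char='o'
After 4 (0): row=2 col=0 char='o'
After 5 (w): row=2 col=5 char='n'
After 6 (^): row=2 col=0 char='o'
After 7 (l): row=2 col=1 char='n'
After 8 (b): row=2 col=0 char='o'
After 9 (l): row=2 col=1 char='n'
After 10 (G): row=2 col=0 char='o'
After 11 ($): row=2 col=19 char='t'
After 12 (b): row=2 col=17 char='c'

Answer: cat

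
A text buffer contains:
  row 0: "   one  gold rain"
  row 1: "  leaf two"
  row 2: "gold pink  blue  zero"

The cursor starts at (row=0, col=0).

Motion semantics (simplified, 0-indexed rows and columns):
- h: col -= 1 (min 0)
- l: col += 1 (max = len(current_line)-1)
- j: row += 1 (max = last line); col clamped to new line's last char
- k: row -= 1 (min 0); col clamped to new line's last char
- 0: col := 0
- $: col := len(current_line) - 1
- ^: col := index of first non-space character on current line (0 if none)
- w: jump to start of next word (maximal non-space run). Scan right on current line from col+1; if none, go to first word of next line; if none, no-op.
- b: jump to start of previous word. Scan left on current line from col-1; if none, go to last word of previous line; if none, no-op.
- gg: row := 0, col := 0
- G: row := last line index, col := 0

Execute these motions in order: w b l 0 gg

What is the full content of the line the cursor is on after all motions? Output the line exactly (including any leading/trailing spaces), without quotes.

Answer:    one  gold rain

Derivation:
After 1 (w): row=0 col=3 char='o'
After 2 (b): row=0 col=3 char='o'
After 3 (l): row=0 col=4 char='n'
After 4 (0): row=0 col=0 char='_'
After 5 (gg): row=0 col=0 char='_'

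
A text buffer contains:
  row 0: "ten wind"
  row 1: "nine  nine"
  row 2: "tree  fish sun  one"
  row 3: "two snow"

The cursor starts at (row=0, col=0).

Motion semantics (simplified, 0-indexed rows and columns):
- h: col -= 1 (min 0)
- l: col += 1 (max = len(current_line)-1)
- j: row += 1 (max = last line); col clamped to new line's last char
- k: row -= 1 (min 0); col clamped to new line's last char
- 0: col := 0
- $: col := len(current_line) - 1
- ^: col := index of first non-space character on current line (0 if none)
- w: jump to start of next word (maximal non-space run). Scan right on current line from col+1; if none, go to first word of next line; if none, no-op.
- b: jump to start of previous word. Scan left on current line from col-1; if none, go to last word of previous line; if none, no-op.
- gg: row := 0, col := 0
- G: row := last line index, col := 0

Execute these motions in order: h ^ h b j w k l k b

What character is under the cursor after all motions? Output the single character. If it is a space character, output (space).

After 1 (h): row=0 col=0 char='t'
After 2 (^): row=0 col=0 char='t'
After 3 (h): row=0 col=0 char='t'
After 4 (b): row=0 col=0 char='t'
After 5 (j): row=1 col=0 char='n'
After 6 (w): row=1 col=6 char='n'
After 7 (k): row=0 col=6 char='n'
After 8 (l): row=0 col=7 char='d'
After 9 (k): row=0 col=7 char='d'
After 10 (b): row=0 col=4 char='w'

Answer: w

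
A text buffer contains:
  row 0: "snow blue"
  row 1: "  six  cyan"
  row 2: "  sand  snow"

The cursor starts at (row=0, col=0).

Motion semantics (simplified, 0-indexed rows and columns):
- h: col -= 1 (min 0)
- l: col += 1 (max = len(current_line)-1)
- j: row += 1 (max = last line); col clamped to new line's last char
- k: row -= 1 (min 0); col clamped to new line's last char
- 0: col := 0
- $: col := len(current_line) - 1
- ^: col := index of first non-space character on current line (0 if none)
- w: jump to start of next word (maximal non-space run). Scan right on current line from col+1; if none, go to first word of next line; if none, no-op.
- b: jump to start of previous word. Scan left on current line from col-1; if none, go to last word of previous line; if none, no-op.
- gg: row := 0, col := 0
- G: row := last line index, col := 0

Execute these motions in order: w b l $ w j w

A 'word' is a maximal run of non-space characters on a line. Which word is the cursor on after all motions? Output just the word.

After 1 (w): row=0 col=5 char='b'
After 2 (b): row=0 col=0 char='s'
After 3 (l): row=0 col=1 char='n'
After 4 ($): row=0 col=8 char='e'
After 5 (w): row=1 col=2 char='s'
After 6 (j): row=2 col=2 char='s'
After 7 (w): row=2 col=8 char='s'

Answer: snow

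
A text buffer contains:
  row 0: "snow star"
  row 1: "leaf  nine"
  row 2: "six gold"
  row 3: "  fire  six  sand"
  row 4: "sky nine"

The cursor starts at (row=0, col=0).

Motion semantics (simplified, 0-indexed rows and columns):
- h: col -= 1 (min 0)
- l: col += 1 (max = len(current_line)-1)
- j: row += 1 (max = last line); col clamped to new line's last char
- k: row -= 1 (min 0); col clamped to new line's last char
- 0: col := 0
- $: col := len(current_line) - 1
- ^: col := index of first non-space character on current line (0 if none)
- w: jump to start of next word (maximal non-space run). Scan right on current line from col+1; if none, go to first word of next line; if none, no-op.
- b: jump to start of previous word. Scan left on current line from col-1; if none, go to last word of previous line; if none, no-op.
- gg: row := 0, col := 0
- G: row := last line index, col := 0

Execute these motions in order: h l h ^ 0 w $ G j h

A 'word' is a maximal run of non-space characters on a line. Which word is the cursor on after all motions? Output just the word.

Answer: sky

Derivation:
After 1 (h): row=0 col=0 char='s'
After 2 (l): row=0 col=1 char='n'
After 3 (h): row=0 col=0 char='s'
After 4 (^): row=0 col=0 char='s'
After 5 (0): row=0 col=0 char='s'
After 6 (w): row=0 col=5 char='s'
After 7 ($): row=0 col=8 char='r'
After 8 (G): row=4 col=0 char='s'
After 9 (j): row=4 col=0 char='s'
After 10 (h): row=4 col=0 char='s'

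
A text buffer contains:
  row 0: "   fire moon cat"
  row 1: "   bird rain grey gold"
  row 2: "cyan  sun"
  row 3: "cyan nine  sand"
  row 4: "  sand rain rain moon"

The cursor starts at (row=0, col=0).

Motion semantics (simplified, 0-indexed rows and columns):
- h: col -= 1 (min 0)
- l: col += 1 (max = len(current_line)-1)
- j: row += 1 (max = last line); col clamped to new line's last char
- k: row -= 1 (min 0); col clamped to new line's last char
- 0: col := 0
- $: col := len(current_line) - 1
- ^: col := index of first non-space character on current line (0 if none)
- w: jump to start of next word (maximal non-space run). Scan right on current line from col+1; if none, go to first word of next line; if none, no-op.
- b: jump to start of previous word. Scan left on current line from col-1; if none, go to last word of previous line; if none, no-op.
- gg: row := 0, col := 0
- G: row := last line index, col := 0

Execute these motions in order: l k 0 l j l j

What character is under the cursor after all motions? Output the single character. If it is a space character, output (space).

After 1 (l): row=0 col=1 char='_'
After 2 (k): row=0 col=1 char='_'
After 3 (0): row=0 col=0 char='_'
After 4 (l): row=0 col=1 char='_'
After 5 (j): row=1 col=1 char='_'
After 6 (l): row=1 col=2 char='_'
After 7 (j): row=2 col=2 char='a'

Answer: a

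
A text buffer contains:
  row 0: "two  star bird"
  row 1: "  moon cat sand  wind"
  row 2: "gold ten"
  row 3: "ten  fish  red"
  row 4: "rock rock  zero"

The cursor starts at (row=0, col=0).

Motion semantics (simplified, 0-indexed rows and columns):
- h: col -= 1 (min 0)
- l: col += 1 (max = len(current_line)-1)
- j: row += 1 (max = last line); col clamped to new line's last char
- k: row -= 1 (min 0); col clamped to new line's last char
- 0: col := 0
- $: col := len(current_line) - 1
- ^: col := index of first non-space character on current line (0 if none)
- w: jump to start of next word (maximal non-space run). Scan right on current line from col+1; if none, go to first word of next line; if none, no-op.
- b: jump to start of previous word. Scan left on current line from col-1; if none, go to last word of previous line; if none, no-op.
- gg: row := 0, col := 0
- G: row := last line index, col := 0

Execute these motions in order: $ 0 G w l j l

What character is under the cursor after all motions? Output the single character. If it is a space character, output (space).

Answer: c

Derivation:
After 1 ($): row=0 col=13 char='d'
After 2 (0): row=0 col=0 char='t'
After 3 (G): row=4 col=0 char='r'
After 4 (w): row=4 col=5 char='r'
After 5 (l): row=4 col=6 char='o'
After 6 (j): row=4 col=6 char='o'
After 7 (l): row=4 col=7 char='c'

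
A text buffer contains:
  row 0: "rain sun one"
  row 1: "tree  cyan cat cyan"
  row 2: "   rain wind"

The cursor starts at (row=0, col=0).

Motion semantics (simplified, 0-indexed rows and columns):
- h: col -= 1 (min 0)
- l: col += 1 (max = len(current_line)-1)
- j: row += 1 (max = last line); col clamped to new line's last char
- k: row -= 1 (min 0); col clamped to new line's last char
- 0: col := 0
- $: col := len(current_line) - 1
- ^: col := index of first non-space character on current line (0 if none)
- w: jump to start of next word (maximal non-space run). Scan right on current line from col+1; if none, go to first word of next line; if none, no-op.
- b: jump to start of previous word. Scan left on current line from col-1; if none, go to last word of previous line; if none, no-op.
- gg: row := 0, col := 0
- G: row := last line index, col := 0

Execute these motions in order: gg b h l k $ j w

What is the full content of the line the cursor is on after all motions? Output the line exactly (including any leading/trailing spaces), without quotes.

Answer: tree  cyan cat cyan

Derivation:
After 1 (gg): row=0 col=0 char='r'
After 2 (b): row=0 col=0 char='r'
After 3 (h): row=0 col=0 char='r'
After 4 (l): row=0 col=1 char='a'
After 5 (k): row=0 col=1 char='a'
After 6 ($): row=0 col=11 char='e'
After 7 (j): row=1 col=11 char='c'
After 8 (w): row=1 col=15 char='c'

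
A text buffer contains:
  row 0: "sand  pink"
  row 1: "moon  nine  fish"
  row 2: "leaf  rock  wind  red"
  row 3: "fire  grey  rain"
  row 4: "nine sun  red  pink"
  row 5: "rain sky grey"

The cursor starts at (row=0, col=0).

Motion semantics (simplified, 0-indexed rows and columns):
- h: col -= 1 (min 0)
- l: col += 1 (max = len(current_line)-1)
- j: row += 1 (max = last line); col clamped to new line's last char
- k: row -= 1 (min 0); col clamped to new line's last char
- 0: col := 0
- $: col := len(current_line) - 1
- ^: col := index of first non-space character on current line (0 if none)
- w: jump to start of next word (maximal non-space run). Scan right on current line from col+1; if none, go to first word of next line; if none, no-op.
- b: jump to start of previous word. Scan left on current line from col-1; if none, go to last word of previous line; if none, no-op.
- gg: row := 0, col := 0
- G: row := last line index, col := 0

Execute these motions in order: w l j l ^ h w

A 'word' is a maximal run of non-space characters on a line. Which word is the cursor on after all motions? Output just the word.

Answer: nine

Derivation:
After 1 (w): row=0 col=6 char='p'
After 2 (l): row=0 col=7 char='i'
After 3 (j): row=1 col=7 char='i'
After 4 (l): row=1 col=8 char='n'
After 5 (^): row=1 col=0 char='m'
After 6 (h): row=1 col=0 char='m'
After 7 (w): row=1 col=6 char='n'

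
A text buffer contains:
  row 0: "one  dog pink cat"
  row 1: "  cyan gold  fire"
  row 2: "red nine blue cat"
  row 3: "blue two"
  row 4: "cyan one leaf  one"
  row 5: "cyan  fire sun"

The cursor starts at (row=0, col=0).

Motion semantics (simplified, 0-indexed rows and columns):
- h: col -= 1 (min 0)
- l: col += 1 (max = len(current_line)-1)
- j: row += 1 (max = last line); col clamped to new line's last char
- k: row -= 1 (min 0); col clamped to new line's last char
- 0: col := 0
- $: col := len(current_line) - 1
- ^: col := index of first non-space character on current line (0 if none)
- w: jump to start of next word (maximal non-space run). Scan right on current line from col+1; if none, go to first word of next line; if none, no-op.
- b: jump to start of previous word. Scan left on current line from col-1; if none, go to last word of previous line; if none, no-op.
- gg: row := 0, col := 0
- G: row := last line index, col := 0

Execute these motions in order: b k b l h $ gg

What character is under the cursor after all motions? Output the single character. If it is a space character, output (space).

Answer: o

Derivation:
After 1 (b): row=0 col=0 char='o'
After 2 (k): row=0 col=0 char='o'
After 3 (b): row=0 col=0 char='o'
After 4 (l): row=0 col=1 char='n'
After 5 (h): row=0 col=0 char='o'
After 6 ($): row=0 col=16 char='t'
After 7 (gg): row=0 col=0 char='o'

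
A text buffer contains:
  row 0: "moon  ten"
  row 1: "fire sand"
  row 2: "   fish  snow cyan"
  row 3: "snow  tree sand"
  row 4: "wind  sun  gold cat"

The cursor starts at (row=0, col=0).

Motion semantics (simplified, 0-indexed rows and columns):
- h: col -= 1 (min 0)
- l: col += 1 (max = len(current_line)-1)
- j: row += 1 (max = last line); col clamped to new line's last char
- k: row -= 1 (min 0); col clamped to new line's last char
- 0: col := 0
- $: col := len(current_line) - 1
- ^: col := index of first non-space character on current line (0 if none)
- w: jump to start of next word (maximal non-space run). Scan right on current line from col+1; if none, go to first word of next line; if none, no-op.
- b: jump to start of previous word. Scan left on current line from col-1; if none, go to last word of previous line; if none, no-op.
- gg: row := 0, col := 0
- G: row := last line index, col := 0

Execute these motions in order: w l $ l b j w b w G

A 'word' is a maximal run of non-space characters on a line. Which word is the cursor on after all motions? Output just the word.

After 1 (w): row=0 col=6 char='t'
After 2 (l): row=0 col=7 char='e'
After 3 ($): row=0 col=8 char='n'
After 4 (l): row=0 col=8 char='n'
After 5 (b): row=0 col=6 char='t'
After 6 (j): row=1 col=6 char='a'
After 7 (w): row=2 col=3 char='f'
After 8 (b): row=1 col=5 char='s'
After 9 (w): row=2 col=3 char='f'
After 10 (G): row=4 col=0 char='w'

Answer: wind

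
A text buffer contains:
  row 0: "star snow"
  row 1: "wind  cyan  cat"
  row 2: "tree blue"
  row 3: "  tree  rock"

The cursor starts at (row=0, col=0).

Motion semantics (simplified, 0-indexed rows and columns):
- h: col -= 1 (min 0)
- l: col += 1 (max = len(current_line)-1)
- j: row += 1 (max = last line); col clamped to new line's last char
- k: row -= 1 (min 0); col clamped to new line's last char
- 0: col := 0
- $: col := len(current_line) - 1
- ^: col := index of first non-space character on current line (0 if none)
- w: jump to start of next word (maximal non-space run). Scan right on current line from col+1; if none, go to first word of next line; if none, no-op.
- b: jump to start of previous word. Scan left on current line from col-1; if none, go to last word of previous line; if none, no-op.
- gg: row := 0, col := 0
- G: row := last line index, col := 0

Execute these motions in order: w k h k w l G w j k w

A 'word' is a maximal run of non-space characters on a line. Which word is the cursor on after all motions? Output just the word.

Answer: blue

Derivation:
After 1 (w): row=0 col=5 char='s'
After 2 (k): row=0 col=5 char='s'
After 3 (h): row=0 col=4 char='_'
After 4 (k): row=0 col=4 char='_'
After 5 (w): row=0 col=5 char='s'
After 6 (l): row=0 col=6 char='n'
After 7 (G): row=3 col=0 char='_'
After 8 (w): row=3 col=2 char='t'
After 9 (j): row=3 col=2 char='t'
After 10 (k): row=2 col=2 char='e'
After 11 (w): row=2 col=5 char='b'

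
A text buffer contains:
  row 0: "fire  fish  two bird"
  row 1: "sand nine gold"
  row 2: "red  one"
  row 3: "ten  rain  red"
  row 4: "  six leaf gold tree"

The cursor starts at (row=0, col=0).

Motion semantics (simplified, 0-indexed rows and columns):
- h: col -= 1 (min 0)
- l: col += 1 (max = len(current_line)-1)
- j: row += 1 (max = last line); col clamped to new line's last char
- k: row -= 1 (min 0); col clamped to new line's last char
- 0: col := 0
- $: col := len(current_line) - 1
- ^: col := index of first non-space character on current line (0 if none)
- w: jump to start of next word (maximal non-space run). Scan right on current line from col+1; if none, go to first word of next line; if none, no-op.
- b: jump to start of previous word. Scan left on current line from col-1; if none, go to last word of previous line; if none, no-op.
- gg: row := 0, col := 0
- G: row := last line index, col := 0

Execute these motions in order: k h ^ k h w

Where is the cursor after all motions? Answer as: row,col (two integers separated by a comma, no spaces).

After 1 (k): row=0 col=0 char='f'
After 2 (h): row=0 col=0 char='f'
After 3 (^): row=0 col=0 char='f'
After 4 (k): row=0 col=0 char='f'
After 5 (h): row=0 col=0 char='f'
After 6 (w): row=0 col=6 char='f'

Answer: 0,6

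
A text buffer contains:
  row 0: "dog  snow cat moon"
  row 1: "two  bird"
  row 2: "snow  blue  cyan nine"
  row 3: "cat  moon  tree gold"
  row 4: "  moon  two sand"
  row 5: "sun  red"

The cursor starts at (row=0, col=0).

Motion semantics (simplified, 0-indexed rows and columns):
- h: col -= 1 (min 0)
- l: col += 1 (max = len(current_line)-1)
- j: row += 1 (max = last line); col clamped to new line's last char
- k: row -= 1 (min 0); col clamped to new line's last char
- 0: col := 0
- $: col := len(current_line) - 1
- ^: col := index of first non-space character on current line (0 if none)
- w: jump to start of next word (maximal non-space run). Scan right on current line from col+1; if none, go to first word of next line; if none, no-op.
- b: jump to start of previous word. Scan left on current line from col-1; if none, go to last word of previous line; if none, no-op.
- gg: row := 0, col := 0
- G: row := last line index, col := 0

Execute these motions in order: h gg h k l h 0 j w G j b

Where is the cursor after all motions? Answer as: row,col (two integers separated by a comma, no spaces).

Answer: 4,12

Derivation:
After 1 (h): row=0 col=0 char='d'
After 2 (gg): row=0 col=0 char='d'
After 3 (h): row=0 col=0 char='d'
After 4 (k): row=0 col=0 char='d'
After 5 (l): row=0 col=1 char='o'
After 6 (h): row=0 col=0 char='d'
After 7 (0): row=0 col=0 char='d'
After 8 (j): row=1 col=0 char='t'
After 9 (w): row=1 col=5 char='b'
After 10 (G): row=5 col=0 char='s'
After 11 (j): row=5 col=0 char='s'
After 12 (b): row=4 col=12 char='s'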